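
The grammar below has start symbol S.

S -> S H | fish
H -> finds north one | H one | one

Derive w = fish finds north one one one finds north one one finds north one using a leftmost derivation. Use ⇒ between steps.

S ⇒ S H ⇒ S H H ⇒ S H H H ⇒ S H H H H ⇒ fish H H H H ⇒ fish H one H H H ⇒ fish finds north one one H H H ⇒ fish finds north one one one H H ⇒ fish finds north one one one H one H ⇒ fish finds north one one one finds north one one H ⇒ fish finds north one one one finds north one one finds north one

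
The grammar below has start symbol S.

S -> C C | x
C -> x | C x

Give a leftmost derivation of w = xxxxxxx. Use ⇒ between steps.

S ⇒ CC   [S -> C C]
CC ⇒ xC   [C -> x]
xC ⇒ xCx   [C -> C x]
xCx ⇒ xCxx   [C -> C x]
xCxx ⇒ xCxxx   [C -> C x]
xCxxx ⇒ xCxxxx   [C -> C x]
xCxxxx ⇒ xCxxxxx   [C -> C x]
xCxxxxx ⇒ xxxxxxx   [C -> x]

S⇒CC⇒xC⇒xCx⇒xCxx⇒xCxxx⇒xCxxxx⇒xCxxxxx⇒xxxxxxx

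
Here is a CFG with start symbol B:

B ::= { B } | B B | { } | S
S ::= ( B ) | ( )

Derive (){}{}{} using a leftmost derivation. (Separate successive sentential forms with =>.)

B => BB => BBB => SBB => ()BB => ()BBB => (){}BB => (){}{}B => (){}{}{}

B => BB   [B ::= B B]
BB => BBB   [B ::= B B]
BBB => SBB   [B ::= S]
SBB => ()BB   [S ::= ( )]
()BB => ()BBB   [B ::= B B]
()BBB => (){}BB   [B ::= { }]
(){}BB => (){}{}B   [B ::= { }]
(){}{}B => (){}{}{}   [B ::= { }]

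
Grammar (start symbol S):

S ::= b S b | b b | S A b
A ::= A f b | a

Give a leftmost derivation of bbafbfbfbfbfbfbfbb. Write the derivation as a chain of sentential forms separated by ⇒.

S ⇒ SAb ⇒ bbAb ⇒ bbAfbb ⇒ bbAfbfbb ⇒ bbAfbfbfbb ⇒ bbAfbfbfbfbb ⇒ bbAfbfbfbfbfbb ⇒ bbAfbfbfbfbfbfbb ⇒ bbAfbfbfbfbfbfbfbb ⇒ bbafbfbfbfbfbfbfbb

S ⇒ SAb   [S ::= S A b]
SAb ⇒ bbAb   [S ::= b b]
bbAb ⇒ bbAfbb   [A ::= A f b]
bbAfbb ⇒ bbAfbfbb   [A ::= A f b]
bbAfbfbb ⇒ bbAfbfbfbb   [A ::= A f b]
bbAfbfbfbb ⇒ bbAfbfbfbfbb   [A ::= A f b]
bbAfbfbfbfbb ⇒ bbAfbfbfbfbfbb   [A ::= A f b]
bbAfbfbfbfbfbb ⇒ bbAfbfbfbfbfbfbb   [A ::= A f b]
bbAfbfbfbfbfbfbb ⇒ bbAfbfbfbfbfbfbfbb   [A ::= A f b]
bbAfbfbfbfbfbfbfbb ⇒ bbafbfbfbfbfbfbfbb   [A ::= a]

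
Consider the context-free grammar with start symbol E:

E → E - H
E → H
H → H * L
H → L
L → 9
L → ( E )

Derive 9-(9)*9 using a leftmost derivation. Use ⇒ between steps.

E ⇒ E-H   [E → E - H]
E-H ⇒ H-H   [E → H]
H-H ⇒ L-H   [H → L]
L-H ⇒ 9-H   [L → 9]
9-H ⇒ 9-H*L   [H → H * L]
9-H*L ⇒ 9-L*L   [H → L]
9-L*L ⇒ 9-(E)*L   [L → ( E )]
9-(E)*L ⇒ 9-(H)*L   [E → H]
9-(H)*L ⇒ 9-(L)*L   [H → L]
9-(L)*L ⇒ 9-(9)*L   [L → 9]
9-(9)*L ⇒ 9-(9)*9   [L → 9]

E ⇒ E-H ⇒ H-H ⇒ L-H ⇒ 9-H ⇒ 9-H*L ⇒ 9-L*L ⇒ 9-(E)*L ⇒ 9-(H)*L ⇒ 9-(L)*L ⇒ 9-(9)*L ⇒ 9-(9)*9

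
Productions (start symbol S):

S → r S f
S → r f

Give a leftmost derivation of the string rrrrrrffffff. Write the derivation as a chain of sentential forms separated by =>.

S => rSf   [S → r S f]
rSf => rrSff   [S → r S f]
rrSff => rrrSfff   [S → r S f]
rrrSfff => rrrrSffff   [S → r S f]
rrrrSffff => rrrrrSfffff   [S → r S f]
rrrrrSfffff => rrrrrrffffff   [S → r f]

S => rSf => rrSff => rrrSfff => rrrrSffff => rrrrrSfffff => rrrrrrffffff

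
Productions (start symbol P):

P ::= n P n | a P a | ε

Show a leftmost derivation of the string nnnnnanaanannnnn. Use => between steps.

P => nPn   [P ::= n P n]
nPn => nnPnn   [P ::= n P n]
nnPnn => nnnPnnn   [P ::= n P n]
nnnPnnn => nnnnPnnnn   [P ::= n P n]
nnnnPnnnn => nnnnnPnnnnn   [P ::= n P n]
nnnnnPnnnnn => nnnnnaPannnnn   [P ::= a P a]
nnnnnaPannnnn => nnnnnanPnannnnn   [P ::= n P n]
nnnnnanPnannnnn => nnnnnanaPanannnnn   [P ::= a P a]
nnnnnanaPanannnnn => nnnnnanaanannnnn   [P ::= ε]

P=>nPn=>nnPnn=>nnnPnnn=>nnnnPnnnn=>nnnnnPnnnnn=>nnnnnaPannnnn=>nnnnnanPnannnnn=>nnnnnanaPanannnnn=>nnnnnanaanannnnn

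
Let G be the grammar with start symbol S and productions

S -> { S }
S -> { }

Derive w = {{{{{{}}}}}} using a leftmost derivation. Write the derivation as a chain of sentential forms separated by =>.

S=>{S}=>{{S}}=>{{{S}}}=>{{{{S}}}}=>{{{{{S}}}}}=>{{{{{{}}}}}}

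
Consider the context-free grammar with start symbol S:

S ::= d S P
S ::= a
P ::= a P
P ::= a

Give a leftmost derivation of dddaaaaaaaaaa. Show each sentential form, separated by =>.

S=>dSP=>ddSPP=>dddSPPP=>dddaPPP=>dddaaPPP=>dddaaaPPP=>dddaaaaPPP=>dddaaaaaPPP=>dddaaaaaaPPP=>dddaaaaaaaPPP=>dddaaaaaaaaPP=>dddaaaaaaaaaP=>dddaaaaaaaaaa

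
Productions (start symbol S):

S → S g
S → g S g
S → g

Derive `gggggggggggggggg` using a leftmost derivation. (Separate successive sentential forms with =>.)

S => gSg => gSgg => ggSggg => gggSgggg => gggSggggg => ggggSgggggg => gggggSggggggg => ggggggSgggggggg => ggggggSggggggggg => gggggggggggggggg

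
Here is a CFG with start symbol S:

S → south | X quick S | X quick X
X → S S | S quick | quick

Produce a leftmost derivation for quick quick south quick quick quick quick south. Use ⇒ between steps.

S ⇒ X quick X   [S → X quick X]
X quick X ⇒ quick quick X   [X → quick]
quick quick X ⇒ quick quick S S   [X → S S]
quick quick S S ⇒ quick quick south S   [S → south]
quick quick south S ⇒ quick quick south X quick S   [S → X quick S]
quick quick south X quick S ⇒ quick quick south quick quick S   [X → quick]
quick quick south quick quick S ⇒ quick quick south quick quick X quick S   [S → X quick S]
quick quick south quick quick X quick S ⇒ quick quick south quick quick quick quick S   [X → quick]
quick quick south quick quick quick quick S ⇒ quick quick south quick quick quick quick south   [S → south]

S ⇒ X quick X ⇒ quick quick X ⇒ quick quick S S ⇒ quick quick south S ⇒ quick quick south X quick S ⇒ quick quick south quick quick S ⇒ quick quick south quick quick X quick S ⇒ quick quick south quick quick quick quick S ⇒ quick quick south quick quick quick quick south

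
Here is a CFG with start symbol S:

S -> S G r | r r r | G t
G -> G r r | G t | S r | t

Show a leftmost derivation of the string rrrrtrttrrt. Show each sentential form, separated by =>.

S => Gt => Srt => SGrrt => GtGrrt => SrtGrrt => GtrtGrrt => SrtrtGrrt => rrrrtrtGrrt => rrrrtrttrrt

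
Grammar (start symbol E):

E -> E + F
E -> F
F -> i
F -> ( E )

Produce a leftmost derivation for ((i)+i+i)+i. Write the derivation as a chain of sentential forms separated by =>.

E => E+F => F+F => (E)+F => (E+F)+F => (E+F+F)+F => (F+F+F)+F => ((E)+F+F)+F => ((F)+F+F)+F => ((i)+F+F)+F => ((i)+i+F)+F => ((i)+i+i)+F => ((i)+i+i)+i

E => E+F   [E -> E + F]
E+F => F+F   [E -> F]
F+F => (E)+F   [F -> ( E )]
(E)+F => (E+F)+F   [E -> E + F]
(E+F)+F => (E+F+F)+F   [E -> E + F]
(E+F+F)+F => (F+F+F)+F   [E -> F]
(F+F+F)+F => ((E)+F+F)+F   [F -> ( E )]
((E)+F+F)+F => ((F)+F+F)+F   [E -> F]
((F)+F+F)+F => ((i)+F+F)+F   [F -> i]
((i)+F+F)+F => ((i)+i+F)+F   [F -> i]
((i)+i+F)+F => ((i)+i+i)+F   [F -> i]
((i)+i+i)+F => ((i)+i+i)+i   [F -> i]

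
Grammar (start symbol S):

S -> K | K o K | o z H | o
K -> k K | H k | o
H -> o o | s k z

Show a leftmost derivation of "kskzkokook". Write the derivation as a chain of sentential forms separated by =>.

S => KoK   [S -> K o K]
KoK => kKoK   [K -> k K]
kKoK => kHkoK   [K -> H k]
kHkoK => kskzkoK   [H -> s k z]
kskzkoK => kskzkokK   [K -> k K]
kskzkokK => kskzkokHk   [K -> H k]
kskzkokHk => kskzkokook   [H -> o o]

S => KoK => kKoK => kHkoK => kskzkoK => kskzkokK => kskzkokHk => kskzkokook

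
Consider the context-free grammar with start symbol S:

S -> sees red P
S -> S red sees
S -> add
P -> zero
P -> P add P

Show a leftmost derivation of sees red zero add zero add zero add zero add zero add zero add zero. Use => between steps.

S => sees red P => sees red P add P => sees red P add P add P => sees red P add P add P add P => sees red P add P add P add P add P => sees red P add P add P add P add P add P => sees red P add P add P add P add P add P add P => sees red zero add P add P add P add P add P add P => sees red zero add zero add P add P add P add P add P => sees red zero add zero add zero add P add P add P add P => sees red zero add zero add zero add zero add P add P add P => sees red zero add zero add zero add zero add zero add P add P => sees red zero add zero add zero add zero add zero add zero add P => sees red zero add zero add zero add zero add zero add zero add zero

S => sees red P   [S -> sees red P]
sees red P => sees red P add P   [P -> P add P]
sees red P add P => sees red P add P add P   [P -> P add P]
sees red P add P add P => sees red P add P add P add P   [P -> P add P]
sees red P add P add P add P => sees red P add P add P add P add P   [P -> P add P]
sees red P add P add P add P add P => sees red P add P add P add P add P add P   [P -> P add P]
sees red P add P add P add P add P add P => sees red P add P add P add P add P add P add P   [P -> P add P]
sees red P add P add P add P add P add P add P => sees red zero add P add P add P add P add P add P   [P -> zero]
sees red zero add P add P add P add P add P add P => sees red zero add zero add P add P add P add P add P   [P -> zero]
sees red zero add zero add P add P add P add P add P => sees red zero add zero add zero add P add P add P add P   [P -> zero]
sees red zero add zero add zero add P add P add P add P => sees red zero add zero add zero add zero add P add P add P   [P -> zero]
sees red zero add zero add zero add zero add P add P add P => sees red zero add zero add zero add zero add zero add P add P   [P -> zero]
sees red zero add zero add zero add zero add zero add P add P => sees red zero add zero add zero add zero add zero add zero add P   [P -> zero]
sees red zero add zero add zero add zero add zero add zero add P => sees red zero add zero add zero add zero add zero add zero add zero   [P -> zero]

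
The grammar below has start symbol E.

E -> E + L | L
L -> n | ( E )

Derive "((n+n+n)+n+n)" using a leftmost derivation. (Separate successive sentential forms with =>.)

E=>L=>(E)=>(E+L)=>(E+L+L)=>(L+L+L)=>((E)+L+L)=>((E+L)+L+L)=>((E+L+L)+L+L)=>((L+L+L)+L+L)=>((n+L+L)+L+L)=>((n+n+L)+L+L)=>((n+n+n)+L+L)=>((n+n+n)+n+L)=>((n+n+n)+n+n)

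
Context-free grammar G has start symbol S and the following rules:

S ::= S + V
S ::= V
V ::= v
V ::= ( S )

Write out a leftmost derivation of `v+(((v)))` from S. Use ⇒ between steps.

S ⇒ S+V ⇒ V+V ⇒ v+V ⇒ v+(S) ⇒ v+(V) ⇒ v+((S)) ⇒ v+((V)) ⇒ v+(((S))) ⇒ v+(((V))) ⇒ v+(((v)))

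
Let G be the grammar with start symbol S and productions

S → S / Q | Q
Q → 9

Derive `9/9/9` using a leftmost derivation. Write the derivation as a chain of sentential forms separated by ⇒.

S ⇒ S/Q ⇒ S/Q/Q ⇒ Q/Q/Q ⇒ 9/Q/Q ⇒ 9/9/Q ⇒ 9/9/9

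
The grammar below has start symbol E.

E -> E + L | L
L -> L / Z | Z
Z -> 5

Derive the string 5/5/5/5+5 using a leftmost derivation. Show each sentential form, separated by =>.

E=>E+L=>L+L=>L/Z+L=>L/Z/Z+L=>L/Z/Z/Z+L=>Z/Z/Z/Z+L=>5/Z/Z/Z+L=>5/5/Z/Z+L=>5/5/5/Z+L=>5/5/5/5+L=>5/5/5/5+Z=>5/5/5/5+5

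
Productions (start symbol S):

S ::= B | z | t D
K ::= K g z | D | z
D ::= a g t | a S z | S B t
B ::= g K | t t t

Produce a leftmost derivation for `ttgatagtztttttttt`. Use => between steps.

S => tD   [S ::= t D]
tD => tSBt   [D ::= S B t]
tSBt => ttDBt   [S ::= t D]
ttDBt => ttSBtBt   [D ::= S B t]
ttSBtBt => ttBBtBt   [S ::= B]
ttBBtBt => ttgKBtBt   [B ::= g K]
ttgKBtBt => ttgDBtBt   [K ::= D]
ttgDBtBt => ttgaSzBtBt   [D ::= a S z]
ttgaSzBtBt => ttgatDzBtBt   [S ::= t D]
ttgatDzBtBt => ttgatagtzBtBt   [D ::= a g t]
ttgatagtzBtBt => ttgatagtzttttBt   [B ::= t t t]
ttgatagtzttttBt => ttgatagtztttttttt   [B ::= t t t]

S=>tD=>tSBt=>ttDBt=>ttSBtBt=>ttBBtBt=>ttgKBtBt=>ttgDBtBt=>ttgaSzBtBt=>ttgatDzBtBt=>ttgatagtzBtBt=>ttgatagtzttttBt=>ttgatagtztttttttt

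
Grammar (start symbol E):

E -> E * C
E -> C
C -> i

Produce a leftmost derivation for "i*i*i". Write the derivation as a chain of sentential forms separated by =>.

E => E*C => E*C*C => C*C*C => i*C*C => i*i*C => i*i*i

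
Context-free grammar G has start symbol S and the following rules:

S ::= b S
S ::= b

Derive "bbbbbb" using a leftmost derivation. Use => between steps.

S => bS => bbS => bbbS => bbbbS => bbbbbS => bbbbbb

S => bS   [S ::= b S]
bS => bbS   [S ::= b S]
bbS => bbbS   [S ::= b S]
bbbS => bbbbS   [S ::= b S]
bbbbS => bbbbbS   [S ::= b S]
bbbbbS => bbbbbb   [S ::= b]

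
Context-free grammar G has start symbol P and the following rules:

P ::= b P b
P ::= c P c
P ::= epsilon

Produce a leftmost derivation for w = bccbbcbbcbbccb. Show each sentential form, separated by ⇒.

P ⇒ bPb ⇒ bcPcb ⇒ bccPccb ⇒ bccbPbccb ⇒ bccbbPbbccb ⇒ bccbbcPcbbccb ⇒ bccbbcbPbcbbccb ⇒ bccbbcbbcbbccb

P ⇒ bPb   [P ::= b P b]
bPb ⇒ bcPcb   [P ::= c P c]
bcPcb ⇒ bccPccb   [P ::= c P c]
bccPccb ⇒ bccbPbccb   [P ::= b P b]
bccbPbccb ⇒ bccbbPbbccb   [P ::= b P b]
bccbbPbbccb ⇒ bccbbcPcbbccb   [P ::= c P c]
bccbbcPcbbccb ⇒ bccbbcbPbcbbccb   [P ::= b P b]
bccbbcbPbcbbccb ⇒ bccbbcbbcbbccb   [P ::= epsilon]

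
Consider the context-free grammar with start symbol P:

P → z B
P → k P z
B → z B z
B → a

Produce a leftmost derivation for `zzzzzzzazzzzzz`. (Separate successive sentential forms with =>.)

P => zB => zzBz => zzzBzz => zzzzBzzz => zzzzzBzzzz => zzzzzzBzzzzz => zzzzzzzBzzzzzz => zzzzzzzazzzzzz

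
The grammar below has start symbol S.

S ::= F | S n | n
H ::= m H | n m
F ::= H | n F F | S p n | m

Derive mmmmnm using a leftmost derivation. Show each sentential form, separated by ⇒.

S ⇒ F ⇒ H ⇒ mH ⇒ mmH ⇒ mmmH ⇒ mmmmH ⇒ mmmmnm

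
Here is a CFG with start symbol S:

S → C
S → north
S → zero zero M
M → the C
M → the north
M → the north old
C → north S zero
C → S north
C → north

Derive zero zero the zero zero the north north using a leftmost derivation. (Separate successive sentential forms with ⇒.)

S ⇒ zero zero M ⇒ zero zero the C ⇒ zero zero the S north ⇒ zero zero the zero zero M north ⇒ zero zero the zero zero the C north ⇒ zero zero the zero zero the north north

S ⇒ zero zero M   [S → zero zero M]
zero zero M ⇒ zero zero the C   [M → the C]
zero zero the C ⇒ zero zero the S north   [C → S north]
zero zero the S north ⇒ zero zero the zero zero M north   [S → zero zero M]
zero zero the zero zero M north ⇒ zero zero the zero zero the C north   [M → the C]
zero zero the zero zero the C north ⇒ zero zero the zero zero the north north   [C → north]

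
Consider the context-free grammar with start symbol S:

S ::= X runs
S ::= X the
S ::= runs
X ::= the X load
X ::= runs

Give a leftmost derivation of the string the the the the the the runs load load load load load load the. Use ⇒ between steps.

S ⇒ X the ⇒ the X load the ⇒ the the X load load the ⇒ the the the X load load load the ⇒ the the the the X load load load load the ⇒ the the the the the X load load load load load the ⇒ the the the the the the X load load load load load load the ⇒ the the the the the the runs load load load load load load the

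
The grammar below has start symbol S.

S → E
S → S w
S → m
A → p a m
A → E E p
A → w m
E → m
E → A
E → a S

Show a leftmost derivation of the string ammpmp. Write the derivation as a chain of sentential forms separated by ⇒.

S ⇒ E ⇒ A ⇒ EEp ⇒ AEp ⇒ EEpEp ⇒ aSEpEp ⇒ amEpEp ⇒ ammpEp ⇒ ammpmp

S ⇒ E   [S → E]
E ⇒ A   [E → A]
A ⇒ EEp   [A → E E p]
EEp ⇒ AEp   [E → A]
AEp ⇒ EEpEp   [A → E E p]
EEpEp ⇒ aSEpEp   [E → a S]
aSEpEp ⇒ amEpEp   [S → m]
amEpEp ⇒ ammpEp   [E → m]
ammpEp ⇒ ammpmp   [E → m]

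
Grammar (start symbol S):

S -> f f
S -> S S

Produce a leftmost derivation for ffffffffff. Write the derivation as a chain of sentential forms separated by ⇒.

S⇒SS⇒SSS⇒SSSS⇒SSSSS⇒ffSSSS⇒ffffSSS⇒ffffffSS⇒ffffffffS⇒ffffffffff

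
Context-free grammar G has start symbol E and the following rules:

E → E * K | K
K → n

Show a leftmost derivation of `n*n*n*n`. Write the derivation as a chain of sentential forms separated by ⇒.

E⇒E*K⇒E*K*K⇒E*K*K*K⇒K*K*K*K⇒n*K*K*K⇒n*n*K*K⇒n*n*n*K⇒n*n*n*n

E ⇒ E*K   [E → E * K]
E*K ⇒ E*K*K   [E → E * K]
E*K*K ⇒ E*K*K*K   [E → E * K]
E*K*K*K ⇒ K*K*K*K   [E → K]
K*K*K*K ⇒ n*K*K*K   [K → n]
n*K*K*K ⇒ n*n*K*K   [K → n]
n*n*K*K ⇒ n*n*n*K   [K → n]
n*n*n*K ⇒ n*n*n*n   [K → n]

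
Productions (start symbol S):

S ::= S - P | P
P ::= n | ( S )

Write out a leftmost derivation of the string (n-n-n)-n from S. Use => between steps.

S => S-P   [S ::= S - P]
S-P => P-P   [S ::= P]
P-P => (S)-P   [P ::= ( S )]
(S)-P => (S-P)-P   [S ::= S - P]
(S-P)-P => (S-P-P)-P   [S ::= S - P]
(S-P-P)-P => (P-P-P)-P   [S ::= P]
(P-P-P)-P => (n-P-P)-P   [P ::= n]
(n-P-P)-P => (n-n-P)-P   [P ::= n]
(n-n-P)-P => (n-n-n)-P   [P ::= n]
(n-n-n)-P => (n-n-n)-n   [P ::= n]

S=>S-P=>P-P=>(S)-P=>(S-P)-P=>(S-P-P)-P=>(P-P-P)-P=>(n-P-P)-P=>(n-n-P)-P=>(n-n-n)-P=>(n-n-n)-n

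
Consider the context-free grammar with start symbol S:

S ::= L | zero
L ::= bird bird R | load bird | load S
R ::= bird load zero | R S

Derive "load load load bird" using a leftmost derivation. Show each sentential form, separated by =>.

S => L => load S => load L => load load S => load load L => load load load bird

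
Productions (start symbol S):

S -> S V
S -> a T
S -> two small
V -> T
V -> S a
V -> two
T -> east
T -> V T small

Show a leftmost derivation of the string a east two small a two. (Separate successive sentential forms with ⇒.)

S ⇒ S V ⇒ S V V ⇒ a T V V ⇒ a east V V ⇒ a east S a V ⇒ a east two small a V ⇒ a east two small a two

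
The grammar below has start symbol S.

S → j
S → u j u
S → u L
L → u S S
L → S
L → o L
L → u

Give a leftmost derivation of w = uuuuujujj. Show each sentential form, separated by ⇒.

S ⇒ uL   [S → u L]
uL ⇒ uuSS   [L → u S S]
uuSS ⇒ uuuLS   [S → u L]
uuuLS ⇒ uuuuSSS   [L → u S S]
uuuuSSS ⇒ uuuuujuSS   [S → u j u]
uuuuujuSS ⇒ uuuuujujS   [S → j]
uuuuujujS ⇒ uuuuujujj   [S → j]

S ⇒ uL ⇒ uuSS ⇒ uuuLS ⇒ uuuuSSS ⇒ uuuuujuSS ⇒ uuuuujujS ⇒ uuuuujujj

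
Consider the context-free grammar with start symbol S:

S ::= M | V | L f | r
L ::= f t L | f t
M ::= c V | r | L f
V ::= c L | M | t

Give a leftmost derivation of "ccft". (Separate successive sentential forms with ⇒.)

S ⇒ M ⇒ cV ⇒ ccL ⇒ ccft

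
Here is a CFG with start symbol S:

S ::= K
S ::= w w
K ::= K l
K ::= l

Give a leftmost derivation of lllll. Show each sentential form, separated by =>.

S => K => Kl => Kll => Klll => Kllll => lllll

S => K   [S ::= K]
K => Kl   [K ::= K l]
Kl => Kll   [K ::= K l]
Kll => Klll   [K ::= K l]
Klll => Kllll   [K ::= K l]
Kllll => lllll   [K ::= l]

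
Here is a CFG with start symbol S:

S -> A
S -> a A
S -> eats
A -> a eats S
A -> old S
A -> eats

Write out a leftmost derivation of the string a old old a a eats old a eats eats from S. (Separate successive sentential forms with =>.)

S => a A   [S -> a A]
a A => a old S   [A -> old S]
a old S => a old A   [S -> A]
a old A => a old old S   [A -> old S]
a old old S => a old old a A   [S -> a A]
a old old a A => a old old a a eats S   [A -> a eats S]
a old old a a eats S => a old old a a eats A   [S -> A]
a old old a a eats A => a old old a a eats old S   [A -> old S]
a old old a a eats old S => a old old a a eats old A   [S -> A]
a old old a a eats old A => a old old a a eats old a eats S   [A -> a eats S]
a old old a a eats old a eats S => a old old a a eats old a eats A   [S -> A]
a old old a a eats old a eats A => a old old a a eats old a eats eats   [A -> eats]

S => a A => a old S => a old A => a old old S => a old old a A => a old old a a eats S => a old old a a eats A => a old old a a eats old S => a old old a a eats old A => a old old a a eats old a eats S => a old old a a eats old a eats A => a old old a a eats old a eats eats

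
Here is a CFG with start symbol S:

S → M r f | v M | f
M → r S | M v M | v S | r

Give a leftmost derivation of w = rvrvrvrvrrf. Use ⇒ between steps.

S ⇒ Mrf ⇒ MvMrf ⇒ MvMvMrf ⇒ MvMvMvMrf ⇒ rvMvMvMrf ⇒ rvrSvMvMrf ⇒ rvrvMvMvMrf ⇒ rvrvrvMvMrf ⇒ rvrvrvrvMrf ⇒ rvrvrvrvrrf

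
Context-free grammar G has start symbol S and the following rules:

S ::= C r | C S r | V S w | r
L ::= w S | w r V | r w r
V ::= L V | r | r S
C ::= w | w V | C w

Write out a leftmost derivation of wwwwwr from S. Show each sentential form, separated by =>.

S=>Cr=>Cwr=>Cwwr=>Cwwwr=>Cwwwwr=>wwwwwr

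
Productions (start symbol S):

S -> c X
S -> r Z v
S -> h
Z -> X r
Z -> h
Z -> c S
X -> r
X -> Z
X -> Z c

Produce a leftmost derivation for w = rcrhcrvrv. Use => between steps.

S => rZv => rXrv => rZrv => rcSrv => rcrZvrv => rcrXrvrv => rcrZcrvrv => rcrhcrvrv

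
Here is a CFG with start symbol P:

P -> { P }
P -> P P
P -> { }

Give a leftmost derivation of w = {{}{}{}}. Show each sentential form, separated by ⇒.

P ⇒ {P}   [P -> { P }]
{P} ⇒ {PP}   [P -> P P]
{PP} ⇒ {PPP}   [P -> P P]
{PPP} ⇒ {{}PP}   [P -> { }]
{{}PP} ⇒ {{}{}P}   [P -> { }]
{{}{}P} ⇒ {{}{}{}}   [P -> { }]

P ⇒ {P} ⇒ {PP} ⇒ {PPP} ⇒ {{}PP} ⇒ {{}{}P} ⇒ {{}{}{}}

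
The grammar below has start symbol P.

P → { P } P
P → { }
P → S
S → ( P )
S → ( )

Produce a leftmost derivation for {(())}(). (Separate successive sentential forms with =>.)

P => {P}P => {S}P => {(P)}P => {(S)}P => {(())}P => {(())}S => {(())}()

P => {P}P   [P → { P } P]
{P}P => {S}P   [P → S]
{S}P => {(P)}P   [S → ( P )]
{(P)}P => {(S)}P   [P → S]
{(S)}P => {(())}P   [S → ( )]
{(())}P => {(())}S   [P → S]
{(())}S => {(())}()   [S → ( )]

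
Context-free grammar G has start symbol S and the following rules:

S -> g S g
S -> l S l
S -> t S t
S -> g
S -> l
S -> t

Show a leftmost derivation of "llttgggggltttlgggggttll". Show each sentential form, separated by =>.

S => lSl   [S -> l S l]
lSl => llSll   [S -> l S l]
llSll => lltStll   [S -> t S t]
lltStll => llttSttll   [S -> t S t]
llttSttll => llttgSgttll   [S -> g S g]
llttgSgttll => llttggSggttll   [S -> g S g]
llttggSggttll => llttgggSgggttll   [S -> g S g]
llttgggSgggttll => llttggggSggggttll   [S -> g S g]
llttggggSggggttll => llttgggggSgggggttll   [S -> g S g]
llttgggggSgggggttll => llttggggglSlgggggttll   [S -> l S l]
llttggggglSlgggggttll => llttgggggltStlgggggttll   [S -> t S t]
llttgggggltStlgggggttll => llttgggggltttlgggggttll   [S -> t]

S=>lSl=>llSll=>lltStll=>llttSttll=>llttgSgttll=>llttggSggttll=>llttgggSgggttll=>llttggggSggggttll=>llttgggggSgggggttll=>llttggggglSlgggggttll=>llttgggggltStlgggggttll=>llttgggggltttlgggggttll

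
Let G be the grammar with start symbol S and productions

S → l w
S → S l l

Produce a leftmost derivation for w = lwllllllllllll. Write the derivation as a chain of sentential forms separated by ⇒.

S ⇒ Sll ⇒ Sllll ⇒ Sllllll ⇒ Sllllllll ⇒ Sllllllllll ⇒ Sllllllllllll ⇒ lwllllllllllll

S ⇒ Sll   [S → S l l]
Sll ⇒ Sllll   [S → S l l]
Sllll ⇒ Sllllll   [S → S l l]
Sllllll ⇒ Sllllllll   [S → S l l]
Sllllllll ⇒ Sllllllllll   [S → S l l]
Sllllllllll ⇒ Sllllllllllll   [S → S l l]
Sllllllllllll ⇒ lwllllllllllll   [S → l w]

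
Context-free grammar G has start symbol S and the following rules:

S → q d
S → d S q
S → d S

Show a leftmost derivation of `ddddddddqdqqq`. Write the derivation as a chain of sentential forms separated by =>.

S=>dS=>ddS=>dddS=>ddddS=>dddddSq=>ddddddSq=>dddddddSqq=>ddddddddSqqq=>ddddddddqdqqq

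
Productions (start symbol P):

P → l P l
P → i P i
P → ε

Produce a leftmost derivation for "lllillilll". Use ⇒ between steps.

P ⇒ lPl   [P → l P l]
lPl ⇒ llPll   [P → l P l]
llPll ⇒ lllPlll   [P → l P l]
lllPlll ⇒ llliPilll   [P → i P i]
llliPilll ⇒ lllilPlilll   [P → l P l]
lllilPlilll ⇒ lllillilll   [P → ε]

P ⇒ lPl ⇒ llPll ⇒ lllPlll ⇒ llliPilll ⇒ lllilPlilll ⇒ lllillilll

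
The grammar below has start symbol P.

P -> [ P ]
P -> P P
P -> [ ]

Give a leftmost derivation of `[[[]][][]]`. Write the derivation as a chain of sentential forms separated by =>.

P=>[P]=>[PP]=>[[P]P]=>[[[]]P]=>[[[]]PP]=>[[[]][]P]=>[[[]][][]]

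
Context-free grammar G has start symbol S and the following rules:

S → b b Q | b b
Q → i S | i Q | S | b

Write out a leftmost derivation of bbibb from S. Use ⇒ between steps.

S ⇒ bbQ ⇒ bbiQ ⇒ bbiS ⇒ bbibb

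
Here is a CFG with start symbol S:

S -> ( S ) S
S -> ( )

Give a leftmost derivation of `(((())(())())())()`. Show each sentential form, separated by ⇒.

S ⇒ (S)S   [S -> ( S ) S]
(S)S ⇒ ((S)S)S   [S -> ( S ) S]
((S)S)S ⇒ (((S)S)S)S   [S -> ( S ) S]
(((S)S)S)S ⇒ (((())S)S)S   [S -> ( )]
(((())S)S)S ⇒ (((())(S)S)S)S   [S -> ( S ) S]
(((())(S)S)S)S ⇒ (((())(())S)S)S   [S -> ( )]
(((())(())S)S)S ⇒ (((())(())())S)S   [S -> ( )]
(((())(())())S)S ⇒ (((())(())())())S   [S -> ( )]
(((())(())())())S ⇒ (((())(())())())()   [S -> ( )]

S ⇒ (S)S ⇒ ((S)S)S ⇒ (((S)S)S)S ⇒ (((())S)S)S ⇒ (((())(S)S)S)S ⇒ (((())(())S)S)S ⇒ (((())(())())S)S ⇒ (((())(())())())S ⇒ (((())(())())())()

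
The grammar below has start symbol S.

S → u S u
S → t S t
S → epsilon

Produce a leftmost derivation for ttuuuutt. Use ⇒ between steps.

S⇒tSt⇒ttStt⇒ttuSutt⇒ttuuSuutt⇒ttuuuutt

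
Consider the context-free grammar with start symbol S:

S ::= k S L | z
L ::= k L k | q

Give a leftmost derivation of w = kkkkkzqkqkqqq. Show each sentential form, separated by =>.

S=>kSL=>kkSLL=>kkkSLLL=>kkkkSLLLL=>kkkkkSLLLLL=>kkkkkzLLLLL=>kkkkkzqLLLL=>kkkkkzqkLkLLL=>kkkkkzqkqkLLL=>kkkkkzqkqkqLL=>kkkkkzqkqkqqL=>kkkkkzqkqkqqq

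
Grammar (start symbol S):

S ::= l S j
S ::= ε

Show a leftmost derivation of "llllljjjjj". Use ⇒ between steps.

S ⇒ lSj   [S ::= l S j]
lSj ⇒ llSjj   [S ::= l S j]
llSjj ⇒ lllSjjj   [S ::= l S j]
lllSjjj ⇒ llllSjjjj   [S ::= l S j]
llllSjjjj ⇒ lllllSjjjjj   [S ::= l S j]
lllllSjjjjj ⇒ llllljjjjj   [S ::= ε]

S⇒lSj⇒llSjj⇒lllSjjj⇒llllSjjjj⇒lllllSjjjjj⇒llllljjjjj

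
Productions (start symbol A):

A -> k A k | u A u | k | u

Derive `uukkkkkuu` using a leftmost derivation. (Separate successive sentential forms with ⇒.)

A ⇒ uAu   [A -> u A u]
uAu ⇒ uuAuu   [A -> u A u]
uuAuu ⇒ uukAkuu   [A -> k A k]
uukAkuu ⇒ uukkAkkuu   [A -> k A k]
uukkAkkuu ⇒ uukkkkkuu   [A -> k]

A ⇒ uAu ⇒ uuAuu ⇒ uukAkuu ⇒ uukkAkkuu ⇒ uukkkkkuu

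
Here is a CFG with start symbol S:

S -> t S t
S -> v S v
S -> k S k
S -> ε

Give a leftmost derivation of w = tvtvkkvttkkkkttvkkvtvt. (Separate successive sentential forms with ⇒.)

S ⇒ tSt ⇒ tvSvt ⇒ tvtStvt ⇒ tvtvSvtvt ⇒ tvtvkSkvtvt ⇒ tvtvkkSkkvtvt ⇒ tvtvkkvSvkkvtvt ⇒ tvtvkkvtStvkkvtvt ⇒ tvtvkkvttSttvkkvtvt ⇒ tvtvkkvttkSkttvkkvtvt ⇒ tvtvkkvttkkSkkttvkkvtvt ⇒ tvtvkkvttkkkkttvkkvtvt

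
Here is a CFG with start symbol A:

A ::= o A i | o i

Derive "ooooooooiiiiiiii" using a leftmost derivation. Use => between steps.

A=>oAi=>ooAii=>oooAiii=>ooooAiiii=>oooooAiiiii=>ooooooAiiiiii=>oooooooAiiiiiii=>ooooooooiiiiiiii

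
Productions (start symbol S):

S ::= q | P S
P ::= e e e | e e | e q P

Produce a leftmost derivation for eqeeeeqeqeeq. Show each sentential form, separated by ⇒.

S⇒PS⇒eqPS⇒eqeeeS⇒eqeeePS⇒eqeeeeqPS⇒eqeeeeqeqPS⇒eqeeeeqeqeeS⇒eqeeeeqeqeeq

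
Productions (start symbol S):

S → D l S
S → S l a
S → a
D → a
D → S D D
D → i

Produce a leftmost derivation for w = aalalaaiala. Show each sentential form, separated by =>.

S => DlS => SDDlS => aDDlS => aSDDDlS => aSlaDDDlS => aDlSlaDDDlS => aalSlaDDDlS => aalalaDDDlS => aalalaaDDlS => aalalaaiDlS => aalalaaialS => aalalaaiala

S => DlS   [S → D l S]
DlS => SDDlS   [D → S D D]
SDDlS => aDDlS   [S → a]
aDDlS => aSDDDlS   [D → S D D]
aSDDDlS => aSlaDDDlS   [S → S l a]
aSlaDDDlS => aDlSlaDDDlS   [S → D l S]
aDlSlaDDDlS => aalSlaDDDlS   [D → a]
aalSlaDDDlS => aalalaDDDlS   [S → a]
aalalaDDDlS => aalalaaDDlS   [D → a]
aalalaaDDlS => aalalaaiDlS   [D → i]
aalalaaiDlS => aalalaaialS   [D → a]
aalalaaialS => aalalaaiala   [S → a]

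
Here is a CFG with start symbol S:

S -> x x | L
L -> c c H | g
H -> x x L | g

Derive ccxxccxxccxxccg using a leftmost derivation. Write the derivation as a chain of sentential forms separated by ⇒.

S ⇒ L   [S -> L]
L ⇒ ccH   [L -> c c H]
ccH ⇒ ccxxL   [H -> x x L]
ccxxL ⇒ ccxxccH   [L -> c c H]
ccxxccH ⇒ ccxxccxxL   [H -> x x L]
ccxxccxxL ⇒ ccxxccxxccH   [L -> c c H]
ccxxccxxccH ⇒ ccxxccxxccxxL   [H -> x x L]
ccxxccxxccxxL ⇒ ccxxccxxccxxccH   [L -> c c H]
ccxxccxxccxxccH ⇒ ccxxccxxccxxccg   [H -> g]

S ⇒ L ⇒ ccH ⇒ ccxxL ⇒ ccxxccH ⇒ ccxxccxxL ⇒ ccxxccxxccH ⇒ ccxxccxxccxxL ⇒ ccxxccxxccxxccH ⇒ ccxxccxxccxxccg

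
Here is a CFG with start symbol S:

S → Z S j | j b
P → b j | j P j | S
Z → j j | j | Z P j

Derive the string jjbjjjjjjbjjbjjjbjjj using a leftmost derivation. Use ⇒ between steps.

S ⇒ ZSj ⇒ ZPjSj ⇒ jPjSj ⇒ jjPjjSj ⇒ jjbjjjSj ⇒ jjbjjjZSjj ⇒ jjbjjjjSjj ⇒ jjbjjjjZSjjj ⇒ jjbjjjjZPjSjjj ⇒ jjbjjjjZPjPjSjjj ⇒ jjbjjjjjjPjPjSjjj ⇒ jjbjjjjjjbjjPjSjjj ⇒ jjbjjjjjjbjjbjjSjjj ⇒ jjbjjjjjjbjjbjjjbjjj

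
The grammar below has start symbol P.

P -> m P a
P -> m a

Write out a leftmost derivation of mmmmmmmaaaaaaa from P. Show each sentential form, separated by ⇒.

P ⇒ mPa ⇒ mmPaa ⇒ mmmPaaa ⇒ mmmmPaaaa ⇒ mmmmmPaaaaa ⇒ mmmmmmPaaaaaa ⇒ mmmmmmmaaaaaaa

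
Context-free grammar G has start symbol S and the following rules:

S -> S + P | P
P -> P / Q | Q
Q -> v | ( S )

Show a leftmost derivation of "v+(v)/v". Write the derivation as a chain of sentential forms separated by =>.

S => S+P   [S -> S + P]
S+P => P+P   [S -> P]
P+P => Q+P   [P -> Q]
Q+P => v+P   [Q -> v]
v+P => v+P/Q   [P -> P / Q]
v+P/Q => v+Q/Q   [P -> Q]
v+Q/Q => v+(S)/Q   [Q -> ( S )]
v+(S)/Q => v+(P)/Q   [S -> P]
v+(P)/Q => v+(Q)/Q   [P -> Q]
v+(Q)/Q => v+(v)/Q   [Q -> v]
v+(v)/Q => v+(v)/v   [Q -> v]

S=>S+P=>P+P=>Q+P=>v+P=>v+P/Q=>v+Q/Q=>v+(S)/Q=>v+(P)/Q=>v+(Q)/Q=>v+(v)/Q=>v+(v)/v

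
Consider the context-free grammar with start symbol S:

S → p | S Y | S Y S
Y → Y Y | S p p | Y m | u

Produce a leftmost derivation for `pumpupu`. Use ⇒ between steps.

S ⇒ SY   [S → S Y]
SY ⇒ SYSY   [S → S Y S]
SYSY ⇒ SYSYSY   [S → S Y S]
SYSYSY ⇒ pYSYSY   [S → p]
pYSYSY ⇒ pYmSYSY   [Y → Y m]
pYmSYSY ⇒ pumSYSY   [Y → u]
pumSYSY ⇒ pumpYSY   [S → p]
pumpYSY ⇒ pumpuSY   [Y → u]
pumpuSY ⇒ pumpupY   [S → p]
pumpupY ⇒ pumpupu   [Y → u]

S ⇒ SY ⇒ SYSY ⇒ SYSYSY ⇒ pYSYSY ⇒ pYmSYSY ⇒ pumSYSY ⇒ pumpYSY ⇒ pumpuSY ⇒ pumpupY ⇒ pumpupu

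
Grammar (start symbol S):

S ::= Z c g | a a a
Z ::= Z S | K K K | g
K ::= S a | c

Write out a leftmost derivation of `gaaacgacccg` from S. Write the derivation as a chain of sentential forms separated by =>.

S => Zcg => KKKcg => SaKKcg => ZcgaKKcg => ZScgaKKcg => gScgaKKcg => gaaacgaKKcg => gaaacgacKcg => gaaacgacccg

S => Zcg   [S ::= Z c g]
Zcg => KKKcg   [Z ::= K K K]
KKKcg => SaKKcg   [K ::= S a]
SaKKcg => ZcgaKKcg   [S ::= Z c g]
ZcgaKKcg => ZScgaKKcg   [Z ::= Z S]
ZScgaKKcg => gScgaKKcg   [Z ::= g]
gScgaKKcg => gaaacgaKKcg   [S ::= a a a]
gaaacgaKKcg => gaaacgacKcg   [K ::= c]
gaaacgacKcg => gaaacgacccg   [K ::= c]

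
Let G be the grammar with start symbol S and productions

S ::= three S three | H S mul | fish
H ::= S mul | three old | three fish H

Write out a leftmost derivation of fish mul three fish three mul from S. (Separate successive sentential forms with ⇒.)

S ⇒ H S mul   [S ::= H S mul]
H S mul ⇒ S mul S mul   [H ::= S mul]
S mul S mul ⇒ fish mul S mul   [S ::= fish]
fish mul S mul ⇒ fish mul three S three mul   [S ::= three S three]
fish mul three S three mul ⇒ fish mul three fish three mul   [S ::= fish]

S ⇒ H S mul ⇒ S mul S mul ⇒ fish mul S mul ⇒ fish mul three S three mul ⇒ fish mul three fish three mul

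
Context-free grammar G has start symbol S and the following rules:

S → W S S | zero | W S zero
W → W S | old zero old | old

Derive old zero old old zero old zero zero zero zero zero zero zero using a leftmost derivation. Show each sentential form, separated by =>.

S => W S zero => W S S zero => W S S S zero => old zero old S S S zero => old zero old W S S S S zero => old zero old W S S S S S zero => old zero old W S S S S S S zero => old zero old old zero old S S S S S S zero => old zero old old zero old zero S S S S S zero => old zero old old zero old zero zero S S S S zero => old zero old old zero old zero zero zero S S S zero => old zero old old zero old zero zero zero zero S S zero => old zero old old zero old zero zero zero zero zero S zero => old zero old old zero old zero zero zero zero zero zero zero

S => W S zero   [S → W S zero]
W S zero => W S S zero   [W → W S]
W S S zero => W S S S zero   [W → W S]
W S S S zero => old zero old S S S zero   [W → old zero old]
old zero old S S S zero => old zero old W S S S S zero   [S → W S S]
old zero old W S S S S zero => old zero old W S S S S S zero   [W → W S]
old zero old W S S S S S zero => old zero old W S S S S S S zero   [W → W S]
old zero old W S S S S S S zero => old zero old old zero old S S S S S S zero   [W → old zero old]
old zero old old zero old S S S S S S zero => old zero old old zero old zero S S S S S zero   [S → zero]
old zero old old zero old zero S S S S S zero => old zero old old zero old zero zero S S S S zero   [S → zero]
old zero old old zero old zero zero S S S S zero => old zero old old zero old zero zero zero S S S zero   [S → zero]
old zero old old zero old zero zero zero S S S zero => old zero old old zero old zero zero zero zero S S zero   [S → zero]
old zero old old zero old zero zero zero zero S S zero => old zero old old zero old zero zero zero zero zero S zero   [S → zero]
old zero old old zero old zero zero zero zero zero S zero => old zero old old zero old zero zero zero zero zero zero zero   [S → zero]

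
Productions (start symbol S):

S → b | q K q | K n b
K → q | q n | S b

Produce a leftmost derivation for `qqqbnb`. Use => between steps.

S => Knb => Sbnb => qKqbnb => qqqbnb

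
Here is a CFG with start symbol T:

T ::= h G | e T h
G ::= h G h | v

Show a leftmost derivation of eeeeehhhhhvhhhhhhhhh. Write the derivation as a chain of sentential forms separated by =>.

T=>eTh=>eeThh=>eeeThhh=>eeeeThhhh=>eeeeeThhhhh=>eeeeehGhhhhh=>eeeeehhGhhhhhh=>eeeeehhhGhhhhhhh=>eeeeehhhhGhhhhhhhh=>eeeeehhhhhGhhhhhhhhh=>eeeeehhhhhvhhhhhhhhh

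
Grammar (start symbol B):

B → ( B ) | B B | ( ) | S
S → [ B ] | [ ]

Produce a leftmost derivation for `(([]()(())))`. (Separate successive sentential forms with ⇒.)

B⇒(B)⇒((B))⇒((BB))⇒((BBB))⇒((SBB))⇒(([]BB))⇒(([]()B))⇒(([]()(B)))⇒(([]()(())))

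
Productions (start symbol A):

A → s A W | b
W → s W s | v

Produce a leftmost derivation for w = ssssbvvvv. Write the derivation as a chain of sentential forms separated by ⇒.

A ⇒ sAW   [A → s A W]
sAW ⇒ ssAWW   [A → s A W]
ssAWW ⇒ sssAWWW   [A → s A W]
sssAWWW ⇒ ssssAWWWW   [A → s A W]
ssssAWWWW ⇒ ssssbWWWW   [A → b]
ssssbWWWW ⇒ ssssbvWWW   [W → v]
ssssbvWWW ⇒ ssssbvvWW   [W → v]
ssssbvvWW ⇒ ssssbvvvW   [W → v]
ssssbvvvW ⇒ ssssbvvvv   [W → v]

A ⇒ sAW ⇒ ssAWW ⇒ sssAWWW ⇒ ssssAWWWW ⇒ ssssbWWWW ⇒ ssssbvWWW ⇒ ssssbvvWW ⇒ ssssbvvvW ⇒ ssssbvvvv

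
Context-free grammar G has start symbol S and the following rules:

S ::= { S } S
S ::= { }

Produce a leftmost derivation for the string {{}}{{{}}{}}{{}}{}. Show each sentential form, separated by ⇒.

S ⇒ {S}S ⇒ {{}}S ⇒ {{}}{S}S ⇒ {{}}{{S}S}S ⇒ {{}}{{{}}S}S ⇒ {{}}{{{}}{}}S ⇒ {{}}{{{}}{}}{S}S ⇒ {{}}{{{}}{}}{{}}S ⇒ {{}}{{{}}{}}{{}}{}

S ⇒ {S}S   [S ::= { S } S]
{S}S ⇒ {{}}S   [S ::= { }]
{{}}S ⇒ {{}}{S}S   [S ::= { S } S]
{{}}{S}S ⇒ {{}}{{S}S}S   [S ::= { S } S]
{{}}{{S}S}S ⇒ {{}}{{{}}S}S   [S ::= { }]
{{}}{{{}}S}S ⇒ {{}}{{{}}{}}S   [S ::= { }]
{{}}{{{}}{}}S ⇒ {{}}{{{}}{}}{S}S   [S ::= { S } S]
{{}}{{{}}{}}{S}S ⇒ {{}}{{{}}{}}{{}}S   [S ::= { }]
{{}}{{{}}{}}{{}}S ⇒ {{}}{{{}}{}}{{}}{}   [S ::= { }]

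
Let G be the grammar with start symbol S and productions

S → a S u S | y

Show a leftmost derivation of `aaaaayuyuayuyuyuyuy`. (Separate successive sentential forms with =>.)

S => aSuS   [S → a S u S]
aSuS => aaSuSuS   [S → a S u S]
aaSuSuS => aaaSuSuSuS   [S → a S u S]
aaaSuSuSuS => aaaaSuSuSuSuS   [S → a S u S]
aaaaSuSuSuSuS => aaaaaSuSuSuSuSuS   [S → a S u S]
aaaaaSuSuSuSuSuS => aaaaayuSuSuSuSuS   [S → y]
aaaaayuSuSuSuSuS => aaaaayuyuSuSuSuS   [S → y]
aaaaayuyuSuSuSuS => aaaaayuyuaSuSuSuSuS   [S → a S u S]
aaaaayuyuaSuSuSuSuS => aaaaayuyuayuSuSuSuS   [S → y]
aaaaayuyuayuSuSuSuS => aaaaayuyuayuyuSuSuS   [S → y]
aaaaayuyuayuyuSuSuS => aaaaayuyuayuyuyuSuS   [S → y]
aaaaayuyuayuyuyuSuS => aaaaayuyuayuyuyuyuS   [S → y]
aaaaayuyuayuyuyuyuS => aaaaayuyuayuyuyuyuy   [S → y]

S => aSuS => aaSuSuS => aaaSuSuSuS => aaaaSuSuSuSuS => aaaaaSuSuSuSuSuS => aaaaayuSuSuSuSuS => aaaaayuyuSuSuSuS => aaaaayuyuaSuSuSuSuS => aaaaayuyuayuSuSuSuS => aaaaayuyuayuyuSuSuS => aaaaayuyuayuyuyuSuS => aaaaayuyuayuyuyuyuS => aaaaayuyuayuyuyuyuy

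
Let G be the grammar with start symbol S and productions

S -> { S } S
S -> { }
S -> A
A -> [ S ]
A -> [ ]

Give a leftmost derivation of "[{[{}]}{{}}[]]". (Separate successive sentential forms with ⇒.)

S ⇒ A   [S -> A]
A ⇒ [S]   [A -> [ S ]]
[S] ⇒ [{S}S]   [S -> { S } S]
[{S}S] ⇒ [{A}S]   [S -> A]
[{A}S] ⇒ [{[S]}S]   [A -> [ S ]]
[{[S]}S] ⇒ [{[{}]}S]   [S -> { }]
[{[{}]}S] ⇒ [{[{}]}{S}S]   [S -> { S } S]
[{[{}]}{S}S] ⇒ [{[{}]}{{}}S]   [S -> { }]
[{[{}]}{{}}S] ⇒ [{[{}]}{{}}A]   [S -> A]
[{[{}]}{{}}A] ⇒ [{[{}]}{{}}[]]   [A -> [ ]]

S ⇒ A ⇒ [S] ⇒ [{S}S] ⇒ [{A}S] ⇒ [{[S]}S] ⇒ [{[{}]}S] ⇒ [{[{}]}{S}S] ⇒ [{[{}]}{{}}S] ⇒ [{[{}]}{{}}A] ⇒ [{[{}]}{{}}[]]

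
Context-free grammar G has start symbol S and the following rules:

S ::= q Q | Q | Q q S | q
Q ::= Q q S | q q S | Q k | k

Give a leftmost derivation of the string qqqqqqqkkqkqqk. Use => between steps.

S => qQ => qQk => qQqSk => qqqSqSk => qqqqQqSk => qqqqQkqSk => qqqqqqSkqSk => qqqqqqqQkqSk => qqqqqqqkkqSk => qqqqqqqkkqQqSk => qqqqqqqkkqkqSk => qqqqqqqkkqkqqk

S => qQ   [S ::= q Q]
qQ => qQk   [Q ::= Q k]
qQk => qQqSk   [Q ::= Q q S]
qQqSk => qqqSqSk   [Q ::= q q S]
qqqSqSk => qqqqQqSk   [S ::= q Q]
qqqqQqSk => qqqqQkqSk   [Q ::= Q k]
qqqqQkqSk => qqqqqqSkqSk   [Q ::= q q S]
qqqqqqSkqSk => qqqqqqqQkqSk   [S ::= q Q]
qqqqqqqQkqSk => qqqqqqqkkqSk   [Q ::= k]
qqqqqqqkkqSk => qqqqqqqkkqQqSk   [S ::= Q q S]
qqqqqqqkkqQqSk => qqqqqqqkkqkqSk   [Q ::= k]
qqqqqqqkkqkqSk => qqqqqqqkkqkqqk   [S ::= q]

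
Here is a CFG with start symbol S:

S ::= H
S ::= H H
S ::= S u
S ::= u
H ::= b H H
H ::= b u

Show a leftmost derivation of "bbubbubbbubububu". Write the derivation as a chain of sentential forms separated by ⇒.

S ⇒ HH ⇒ bHHH ⇒ bbuHH ⇒ bbubHHH ⇒ bbubbuHH ⇒ bbubbubHHH ⇒ bbubbubbHHHH ⇒ bbubbubbbuHHH ⇒ bbubbubbbubuHH ⇒ bbubbubbbububuH ⇒ bbubbubbbubububu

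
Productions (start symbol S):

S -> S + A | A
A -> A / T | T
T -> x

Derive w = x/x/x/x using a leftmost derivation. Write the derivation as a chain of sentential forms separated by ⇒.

S⇒A⇒A/T⇒A/T/T⇒A/T/T/T⇒T/T/T/T⇒x/T/T/T⇒x/x/T/T⇒x/x/x/T⇒x/x/x/x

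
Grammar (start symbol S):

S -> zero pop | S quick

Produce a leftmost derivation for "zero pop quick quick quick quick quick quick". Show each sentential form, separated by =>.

S => S quick => S quick quick => S quick quick quick => S quick quick quick quick => S quick quick quick quick quick => S quick quick quick quick quick quick => zero pop quick quick quick quick quick quick

S => S quick   [S -> S quick]
S quick => S quick quick   [S -> S quick]
S quick quick => S quick quick quick   [S -> S quick]
S quick quick quick => S quick quick quick quick   [S -> S quick]
S quick quick quick quick => S quick quick quick quick quick   [S -> S quick]
S quick quick quick quick quick => S quick quick quick quick quick quick   [S -> S quick]
S quick quick quick quick quick quick => zero pop quick quick quick quick quick quick   [S -> zero pop]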